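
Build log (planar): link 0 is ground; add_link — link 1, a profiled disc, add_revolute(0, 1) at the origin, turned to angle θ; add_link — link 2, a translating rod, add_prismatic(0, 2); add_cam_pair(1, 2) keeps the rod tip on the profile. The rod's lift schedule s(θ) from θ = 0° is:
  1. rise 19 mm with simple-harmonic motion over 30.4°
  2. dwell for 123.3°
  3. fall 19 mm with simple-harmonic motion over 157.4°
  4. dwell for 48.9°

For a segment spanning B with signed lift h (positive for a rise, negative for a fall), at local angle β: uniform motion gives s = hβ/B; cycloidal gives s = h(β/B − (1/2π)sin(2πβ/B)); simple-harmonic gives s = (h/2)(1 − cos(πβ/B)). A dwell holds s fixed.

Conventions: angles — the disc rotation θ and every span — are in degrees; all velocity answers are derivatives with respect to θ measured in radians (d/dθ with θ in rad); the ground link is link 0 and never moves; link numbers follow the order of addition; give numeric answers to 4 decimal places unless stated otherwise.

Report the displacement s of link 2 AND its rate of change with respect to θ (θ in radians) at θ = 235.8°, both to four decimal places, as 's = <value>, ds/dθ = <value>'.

seg 1 [0°–30.4°] simple-harmonic, h=19: full span → s += 19 → s = 19.0000
seg 2 [30.4°–153.7°] dwell: s stays 19.0000
seg 3 [153.7°–311.1°] simple-harmonic, h=-19: θ=235.8° here. β=82.1, B=157.4. -19/2·(1 − cos(π·0.5216)) = -10.1442 → s = 8.8558
velocity in seg [153.7°–311.1°] (simple-harmonic), θ in radians: β = 82.1° = 1.4329 rad, B = 157.4° = 2.7471 rad; ds/dθ = (πh/(2B)) sin(πβ/B) = (π·(-19)/(2·2.7471)) sin(π·0.5216) = -10.839035 mm/rad

s = 8.8558, ds/dθ = -10.8390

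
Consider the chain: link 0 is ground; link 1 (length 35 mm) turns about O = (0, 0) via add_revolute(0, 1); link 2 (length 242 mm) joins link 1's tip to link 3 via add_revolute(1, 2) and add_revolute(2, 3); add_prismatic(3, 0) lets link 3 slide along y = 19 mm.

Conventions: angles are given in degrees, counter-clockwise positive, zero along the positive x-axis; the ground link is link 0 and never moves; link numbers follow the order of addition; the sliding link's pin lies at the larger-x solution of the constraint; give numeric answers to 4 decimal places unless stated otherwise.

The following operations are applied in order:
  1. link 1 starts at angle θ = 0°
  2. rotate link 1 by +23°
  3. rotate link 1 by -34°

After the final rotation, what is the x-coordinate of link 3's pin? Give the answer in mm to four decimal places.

geometry: r = 35 mm, L = 242 mm, e = 19 mm; θ starts at 0°
rotate link 1 by +23°: θ ← 0° +23° = 23°
rotate link 1 by -34°: θ ← 23° -34° = -11°
crank pin P = (r cos θ, r sin θ) = (34.356951, -6.678315)
h = r sin θ − e = -6.678315 − 19 = -25.678315
x = r cos θ + √(L² − h²) = 34.356951 + 240.633797 = 274.990748

274.9907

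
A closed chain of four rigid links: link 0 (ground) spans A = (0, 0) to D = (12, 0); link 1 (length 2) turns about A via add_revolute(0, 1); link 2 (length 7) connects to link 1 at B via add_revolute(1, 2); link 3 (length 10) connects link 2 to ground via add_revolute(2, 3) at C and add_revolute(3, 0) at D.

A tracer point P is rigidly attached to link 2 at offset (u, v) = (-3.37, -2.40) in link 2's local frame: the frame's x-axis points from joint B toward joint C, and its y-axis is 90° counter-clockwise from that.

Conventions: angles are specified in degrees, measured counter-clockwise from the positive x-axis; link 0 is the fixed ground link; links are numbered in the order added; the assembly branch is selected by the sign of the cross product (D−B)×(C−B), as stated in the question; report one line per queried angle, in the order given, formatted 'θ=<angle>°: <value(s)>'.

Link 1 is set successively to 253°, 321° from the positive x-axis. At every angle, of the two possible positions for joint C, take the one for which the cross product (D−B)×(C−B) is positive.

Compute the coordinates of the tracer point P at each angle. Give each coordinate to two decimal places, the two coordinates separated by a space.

A=(0,0), D=(12.00,0)
θ=253°: B = A + 2.00·(cos253°, sin253°) = (-0.5847, -1.9126)
θ=253°: |BD| = 12.7293
θ=253°: circle(B,7.00) ∩ circle(D,10.00): a=4.3614, h=5.4753
θ=253°:   candidates: C₊=(2.9044,4.1558) cross=69.696; C₋=(4.5498,-6.6704) cross=-69.696
θ=253°:   branch + wants cross > 0 → take C=(2.9044,4.1558) (cross=69.696)
θ=253°: ex = (C−B)/|BC| = (0.4985,0.8669); ey = (-0.8669,0.4985)
θ=253°: P = B + -3.37·ex + -2.40·ey = (-0.1839,-6.0304)
θ=321°: B = A + 2.00·(cos321°, sin321°) = (1.5543, -1.2586)
θ=321°: |BD| = 10.5213
θ=321°: circle(B,7.00) ∩ circle(D,10.00): a=2.8370, h=6.3993
θ=321°:   candidates: C₊=(3.6053,5.4341) cross=67.329; C₋=(5.1364,-7.2726) cross=-67.329
θ=321°:   branch + wants cross > 0 → take C=(3.6053,5.4341) (cross=67.329)
θ=321°: ex = (C−B)/|BC| = (0.2930,0.9561); ey = (-0.9561,0.2930)
θ=321°: P = B + -3.37·ex + -2.40·ey = (2.8615,-5.1840)

θ=253°: -0.18 -6.03
θ=321°: 2.86 -5.18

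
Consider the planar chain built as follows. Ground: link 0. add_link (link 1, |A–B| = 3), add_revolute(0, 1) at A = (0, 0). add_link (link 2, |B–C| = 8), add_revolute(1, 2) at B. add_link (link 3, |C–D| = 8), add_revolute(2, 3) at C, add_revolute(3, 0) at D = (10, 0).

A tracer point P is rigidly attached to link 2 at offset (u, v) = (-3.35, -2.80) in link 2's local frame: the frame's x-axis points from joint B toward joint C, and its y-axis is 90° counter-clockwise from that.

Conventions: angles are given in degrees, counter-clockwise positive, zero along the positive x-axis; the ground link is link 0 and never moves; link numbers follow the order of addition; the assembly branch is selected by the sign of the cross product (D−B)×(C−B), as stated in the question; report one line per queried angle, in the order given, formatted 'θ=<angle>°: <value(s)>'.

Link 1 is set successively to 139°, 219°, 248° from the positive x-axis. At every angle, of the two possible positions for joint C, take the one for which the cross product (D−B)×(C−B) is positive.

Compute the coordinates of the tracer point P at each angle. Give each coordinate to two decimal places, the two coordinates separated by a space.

A=(0,0), D=(10.00,0)
θ=139°: B = A + 3.00·(cos139°, sin139°) = (-2.2641, 1.9682)
θ=139°: |BD| = 12.4211
θ=139°: circle(B,8.00) ∩ circle(D,8.00): a=6.2105, h=5.0428
θ=139°:   candidates: C₊=(4.6670,5.9631) cross=62.636; C₋=(3.0689,-3.9950) cross=-62.636
θ=139°:   branch + wants cross > 0 → take C=(4.6670,5.9631) (cross=62.636)
θ=139°: ex = (C−B)/|BC| = (0.8664,0.4994); ey = (-0.4994,0.8664)
θ=139°: P = B + -3.35·ex + -2.80·ey = (-3.7683,-2.1306)
θ=219°: B = A + 3.00·(cos219°, sin219°) = (-2.3314, -1.8880)
θ=219°: |BD| = 12.4751
θ=219°: circle(B,8.00) ∩ circle(D,8.00): a=6.2376, h=5.0093
θ=219°:   candidates: C₊=(3.0762,4.0076) cross=62.491; C₋=(4.5924,-5.8956) cross=-62.491
θ=219°:   branch + wants cross > 0 → take C=(3.0762,4.0076) (cross=62.491)
θ=219°: ex = (C−B)/|BC| = (0.6760,0.7369); ey = (-0.7369,0.6760)
θ=219°: P = B + -3.35·ex + -2.80·ey = (-2.5324,-6.2494)
θ=248°: B = A + 3.00·(cos248°, sin248°) = (-1.1238, -2.7816)
θ=248°: |BD| = 11.4663
θ=248°: circle(B,8.00) ∩ circle(D,8.00): a=5.7332, h=5.5795
θ=248°:   candidates: C₊=(3.0846,4.0221) cross=63.976; C₋=(5.7916,-6.8036) cross=-63.976
θ=248°:   branch + wants cross > 0 → take C=(3.0846,4.0221) (cross=63.976)
θ=248°: ex = (C−B)/|BC| = (0.5261,0.8505); ey = (-0.8505,0.5261)
θ=248°: P = B + -3.35·ex + -2.80·ey = (-0.5048,-7.1035)

θ=139°: -3.77 -2.13
θ=219°: -2.53 -6.25
θ=248°: -0.50 -7.10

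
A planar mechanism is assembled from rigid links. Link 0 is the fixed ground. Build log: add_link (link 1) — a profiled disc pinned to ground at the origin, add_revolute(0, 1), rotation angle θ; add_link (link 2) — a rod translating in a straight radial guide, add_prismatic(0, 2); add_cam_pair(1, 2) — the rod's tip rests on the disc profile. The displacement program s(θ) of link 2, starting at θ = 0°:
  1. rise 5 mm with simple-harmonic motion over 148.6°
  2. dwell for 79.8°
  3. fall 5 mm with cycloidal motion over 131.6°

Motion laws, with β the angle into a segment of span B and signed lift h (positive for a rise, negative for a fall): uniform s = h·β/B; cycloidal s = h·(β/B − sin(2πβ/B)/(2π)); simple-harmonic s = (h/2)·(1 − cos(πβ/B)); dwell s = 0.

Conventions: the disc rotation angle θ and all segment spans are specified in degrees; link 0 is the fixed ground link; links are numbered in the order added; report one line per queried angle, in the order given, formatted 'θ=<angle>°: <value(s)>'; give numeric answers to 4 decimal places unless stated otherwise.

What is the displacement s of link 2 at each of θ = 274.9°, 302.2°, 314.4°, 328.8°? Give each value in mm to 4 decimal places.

seg 1 [0°–148.6°] simple-harmonic, h=5: full span → s += 5 → s = 5.0000
seg 2 [148.6°–228.4°] dwell: s stays 5.0000
seg 3 [228.4°–360°] cycloidal, h=-5: θ=274.9° here. β=46.5, B=131.6. -5·(0.3533 − sin(2π·0.3533)/(2π)) = -1.1329 → s = 3.8671
seg 3 [228.4°–360°] cycloidal, h=-5: θ=302.2° here. β=73.8, B=131.6. -5·(0.5608 − sin(2π·0.5608)/(2π)) = -3.1006 → s = 1.8994
seg 3 [228.4°–360°] cycloidal, h=-5: θ=314.4° here. β=86, B=131.6. -5·(0.6535 − sin(2π·0.6535)/(2π)) = -3.9214 → s = 1.0786
seg 3 [228.4°–360°] cycloidal, h=-5: θ=328.8° here. β=100.4, B=131.6. -5·(0.7629 − sin(2π·0.7629)/(2π)) = -4.6077 → s = 0.3923

θ=274.9°: 3.8671
θ=302.2°: 1.8994
θ=314.4°: 1.0786
θ=328.8°: 0.3923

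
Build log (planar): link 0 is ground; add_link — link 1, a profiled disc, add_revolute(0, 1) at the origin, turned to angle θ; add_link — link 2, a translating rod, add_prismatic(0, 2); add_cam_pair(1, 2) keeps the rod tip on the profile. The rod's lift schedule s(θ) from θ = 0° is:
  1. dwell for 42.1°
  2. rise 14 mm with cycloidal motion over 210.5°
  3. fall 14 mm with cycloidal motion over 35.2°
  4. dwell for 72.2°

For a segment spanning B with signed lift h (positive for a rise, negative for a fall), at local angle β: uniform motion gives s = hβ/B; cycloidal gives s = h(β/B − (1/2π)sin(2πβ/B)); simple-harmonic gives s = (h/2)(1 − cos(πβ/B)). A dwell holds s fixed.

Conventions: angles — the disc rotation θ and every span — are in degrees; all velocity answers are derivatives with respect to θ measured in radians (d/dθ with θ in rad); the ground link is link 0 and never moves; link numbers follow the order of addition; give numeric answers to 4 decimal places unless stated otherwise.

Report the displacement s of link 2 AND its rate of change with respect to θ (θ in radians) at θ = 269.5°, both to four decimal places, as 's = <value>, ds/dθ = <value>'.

seg 1 [0°–42.1°] dwell: s stays 0.0000
seg 2 [42.1°–252.6°] cycloidal, h=14: full span → s += 14 → s = 14.0000
seg 3 [252.6°–287.8°] cycloidal, h=-14: θ=269.5° here. β=16.9, B=35.2. -14·(0.4801 − sin(2π·0.4801)/(2π)) = -6.4439 → s = 7.5561
velocity in seg [252.6°–287.8°] (cycloidal), θ in radians: β = 16.9° = 0.2950 rad, B = 35.2° = 0.6144 rad; ds/dθ = (h/B)(1 − cos(2πβ/B)) = ((-14)/0.6144)(1 − cos(2π·0.4801)) = -45.398531 mm/rad

s = 7.5561, ds/dθ = -45.3985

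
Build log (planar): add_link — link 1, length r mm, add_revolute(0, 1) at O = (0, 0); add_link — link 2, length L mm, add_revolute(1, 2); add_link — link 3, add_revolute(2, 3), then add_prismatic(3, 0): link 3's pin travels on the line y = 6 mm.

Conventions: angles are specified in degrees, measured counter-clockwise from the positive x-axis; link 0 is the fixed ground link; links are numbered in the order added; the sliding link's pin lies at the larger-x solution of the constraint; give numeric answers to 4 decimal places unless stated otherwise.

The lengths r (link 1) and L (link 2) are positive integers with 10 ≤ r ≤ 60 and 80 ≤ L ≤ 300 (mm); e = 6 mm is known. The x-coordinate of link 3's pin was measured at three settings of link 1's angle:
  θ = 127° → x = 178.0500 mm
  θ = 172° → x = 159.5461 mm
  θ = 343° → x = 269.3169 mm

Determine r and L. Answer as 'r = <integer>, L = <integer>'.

constraint per measurement: (x − r cos θ)² + (r sin θ − e)² = L²
subtracting the θ₁ and θ₂ equations cancels the r² and L² terms:
r = (x₁² − x₂²) / (2[(x₁cos θ₁ + e sin θ₁) − (x₂cos θ₂ + e sin θ₂)]) = 56.9999 → r = 57
L² = (x₁ − r cos θ₁)² + (r sin θ₁ − e)² = 46655.9966 → L = 216.0000 → L = 216
check at θ₃=343°: x = 269.3169 (printed 269.3169) ✓

r = 57, L = 216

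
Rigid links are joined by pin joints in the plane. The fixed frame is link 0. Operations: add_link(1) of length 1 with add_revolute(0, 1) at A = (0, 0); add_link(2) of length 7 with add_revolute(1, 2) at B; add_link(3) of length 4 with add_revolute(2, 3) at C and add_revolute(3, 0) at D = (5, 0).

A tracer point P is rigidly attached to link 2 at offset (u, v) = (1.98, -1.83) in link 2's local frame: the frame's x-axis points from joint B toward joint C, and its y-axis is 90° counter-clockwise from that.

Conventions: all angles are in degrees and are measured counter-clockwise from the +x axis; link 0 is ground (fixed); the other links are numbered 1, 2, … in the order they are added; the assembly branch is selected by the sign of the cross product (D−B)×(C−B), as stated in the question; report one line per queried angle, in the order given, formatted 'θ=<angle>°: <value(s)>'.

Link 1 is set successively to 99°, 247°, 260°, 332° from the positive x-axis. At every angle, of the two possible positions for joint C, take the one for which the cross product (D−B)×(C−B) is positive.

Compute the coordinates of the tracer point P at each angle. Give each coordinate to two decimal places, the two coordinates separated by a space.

A=(0,0), D=(5.00,0)
θ=99°: B = A + 1.00·(cos99°, sin99°) = (-0.1564, 0.9877)
θ=99°: |BD| = 5.2502
θ=99°: circle(B,7.00) ∩ circle(D,4.00): a=5.7678, h=3.9664
θ=99°:   candidates: C₊=(6.2546,3.7982) cross=20.824; C₋=(4.7623,-3.9929) cross=-20.824
θ=99°:   branch + wants cross > 0 → take C=(6.2546,3.7982) (cross=20.824)
θ=99°: ex = (C−B)/|BC| = (0.9159,0.4015); ey = (-0.4015,0.9159)
θ=99°: P = B + 1.98·ex + -1.83·ey = (2.3917,0.1066)
θ=247°: B = A + 1.00·(cos247°, sin247°) = (-0.3907, -0.9205)
θ=247°: |BD| = 5.4688
θ=247°: circle(B,7.00) ∩ circle(D,4.00): a=5.7515, h=3.9900
θ=247°:   candidates: C₊=(4.6071,3.9807) cross=21.820; C₋=(5.9503,-3.8855) cross=-21.820
θ=247°:   branch + wants cross > 0 → take C=(4.6071,3.9807) (cross=21.820)
θ=247°: ex = (C−B)/|BC| = (0.7140,0.7002); ey = (-0.7002,0.7140)
θ=247°: P = B + 1.98·ex + -1.83·ey = (2.3043,-0.8408)
θ=260°: B = A + 1.00·(cos260°, sin260°) = (-0.1736, -0.9848)
θ=260°: |BD| = 5.2665
θ=260°: circle(B,7.00) ∩ circle(D,4.00): a=5.7663, h=3.9687
θ=260°:   candidates: C₊=(4.7488,3.9921) cross=20.901; C₋=(6.2330,-3.8052) cross=-20.901
θ=260°:   branch + wants cross > 0 → take C=(4.7488,3.9921) (cross=20.901)
θ=260°: ex = (C−B)/|BC| = (0.7032,0.7110); ey = (-0.7110,0.7032)
θ=260°: P = B + 1.98·ex + -1.83·ey = (2.5198,-0.8639)
θ=332°: B = A + 1.00·(cos332°, sin332°) = (0.8829, -0.4695)
θ=332°: |BD| = 4.1437
θ=332°: circle(B,7.00) ∩ circle(D,4.00): a=6.0538, h=3.5145
θ=332°:   candidates: C₊=(6.4996,3.7083) cross=14.563; C₋=(7.2959,-3.2755) cross=-14.563
θ=332°:   branch + wants cross > 0 → take C=(6.4996,3.7083) (cross=14.563)
θ=332°: ex = (C−B)/|BC| = (0.8024,0.5968); ey = (-0.5968,0.8024)
θ=332°: P = B + 1.98·ex + -1.83·ey = (3.5638,-0.7561)

θ=99°: 2.39 0.11
θ=247°: 2.30 -0.84
θ=260°: 2.52 -0.86
θ=332°: 3.56 -0.76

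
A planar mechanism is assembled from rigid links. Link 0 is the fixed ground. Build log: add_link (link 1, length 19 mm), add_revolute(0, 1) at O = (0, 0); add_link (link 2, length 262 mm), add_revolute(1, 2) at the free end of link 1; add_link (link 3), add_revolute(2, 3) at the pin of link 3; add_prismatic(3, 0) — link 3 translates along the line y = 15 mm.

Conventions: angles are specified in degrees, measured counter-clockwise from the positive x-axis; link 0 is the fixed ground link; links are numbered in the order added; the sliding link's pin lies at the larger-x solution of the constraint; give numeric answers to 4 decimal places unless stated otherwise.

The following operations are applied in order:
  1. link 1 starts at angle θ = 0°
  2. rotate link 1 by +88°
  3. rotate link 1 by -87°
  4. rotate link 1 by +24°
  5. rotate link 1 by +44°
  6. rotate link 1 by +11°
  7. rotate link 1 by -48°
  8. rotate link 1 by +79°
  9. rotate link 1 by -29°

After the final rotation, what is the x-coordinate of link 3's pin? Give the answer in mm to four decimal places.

geometry: r = 19 mm, L = 262 mm, e = 15 mm; θ starts at 0°
rotate link 1 by +88°: θ ← 0° +88° = 88°
rotate link 1 by -87°: θ ← 88° -87° = 1°
rotate link 1 by +24°: θ ← 1° +24° = 25°
rotate link 1 by +44°: θ ← 25° +44° = 69°
rotate link 1 by +11°: θ ← 69° +11° = 80°
rotate link 1 by -48°: θ ← 80° -48° = 32°
rotate link 1 by +79°: θ ← 32° +79° = 111°
rotate link 1 by -29°: θ ← 111° -29° = 82°
crank pin P = (r cos θ, r sin θ) = (2.644289, 18.815093)
h = r sin θ − e = 18.815093 − 15 = 3.815093
x = r cos θ + √(L² − h²) = 2.644289 + 261.972222 = 264.616511

264.6165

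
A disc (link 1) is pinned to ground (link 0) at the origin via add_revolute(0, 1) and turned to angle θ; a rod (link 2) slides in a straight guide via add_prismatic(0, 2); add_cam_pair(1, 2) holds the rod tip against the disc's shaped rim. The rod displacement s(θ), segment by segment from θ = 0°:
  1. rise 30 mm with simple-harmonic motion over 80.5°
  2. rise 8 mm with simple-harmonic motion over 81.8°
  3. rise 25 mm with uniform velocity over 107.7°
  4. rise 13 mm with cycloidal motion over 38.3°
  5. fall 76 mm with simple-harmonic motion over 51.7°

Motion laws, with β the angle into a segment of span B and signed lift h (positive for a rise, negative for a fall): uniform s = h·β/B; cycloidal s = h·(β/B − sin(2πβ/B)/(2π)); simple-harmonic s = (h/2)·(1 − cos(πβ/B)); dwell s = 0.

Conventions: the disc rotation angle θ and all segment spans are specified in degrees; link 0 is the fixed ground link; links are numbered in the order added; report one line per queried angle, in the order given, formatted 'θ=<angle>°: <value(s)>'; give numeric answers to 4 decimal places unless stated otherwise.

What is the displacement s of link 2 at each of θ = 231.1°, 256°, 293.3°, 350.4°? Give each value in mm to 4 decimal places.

segment 1 (0° to 80.5°, simple-harmonic, h = 30) is passed completely: s = 0.0000 + (30) = 30.0000
segment 2 (80.5° to 162.3°, simple-harmonic, h = 8) is passed completely: s = 30.0000 + (8) = 38.0000
θ = 231.1° falls in segment 3 (162.3° to 270°, uniform, h = 25): β = 231.1 − 162.3 = 68.8°, B = 107.7°; Δs = 25·68.8/107.7 = 15.9703; s = 38.0000 + 15.9703 = 53.9703
θ = 256° falls in segment 3 (162.3° to 270°, uniform, h = 25): β = 256 − 162.3 = 93.7°, B = 107.7°; Δs = 25·93.7/107.7 = 21.7502; s = 38.0000 + 21.7502 = 59.7502
segment 3 (162.3° to 270°, uniform, h = 25) is passed completely: s = 38.0000 + (25) = 63.0000
θ = 293.3° falls in segment 4 (270° to 308.3°, cycloidal, h = 13): β = 293.3 − 270 = 23.3°, B = 38.3°; Δs = 13·(0.6084 − sin(2π·0.6084)/(2π)) = 9.2109; s = 63.0000 + 9.2109 = 72.2109
segment 4 (270° to 308.3°, cycloidal, h = 13) is passed completely: s = 63.0000 + (13) = 76.0000
θ = 350.4° falls in segment 5 (308.3° to 360°, simple-harmonic, h = -76): β = 350.4 − 308.3 = 42.1°, B = 51.7°; Δs = -76/2·(1 − cos(π·0.8143)) = -69.7156; s = 76.0000 − 69.7156 = 6.2844

θ=231.1°: 53.9703
θ=256°: 59.7502
θ=293.3°: 72.2109
θ=350.4°: 6.2844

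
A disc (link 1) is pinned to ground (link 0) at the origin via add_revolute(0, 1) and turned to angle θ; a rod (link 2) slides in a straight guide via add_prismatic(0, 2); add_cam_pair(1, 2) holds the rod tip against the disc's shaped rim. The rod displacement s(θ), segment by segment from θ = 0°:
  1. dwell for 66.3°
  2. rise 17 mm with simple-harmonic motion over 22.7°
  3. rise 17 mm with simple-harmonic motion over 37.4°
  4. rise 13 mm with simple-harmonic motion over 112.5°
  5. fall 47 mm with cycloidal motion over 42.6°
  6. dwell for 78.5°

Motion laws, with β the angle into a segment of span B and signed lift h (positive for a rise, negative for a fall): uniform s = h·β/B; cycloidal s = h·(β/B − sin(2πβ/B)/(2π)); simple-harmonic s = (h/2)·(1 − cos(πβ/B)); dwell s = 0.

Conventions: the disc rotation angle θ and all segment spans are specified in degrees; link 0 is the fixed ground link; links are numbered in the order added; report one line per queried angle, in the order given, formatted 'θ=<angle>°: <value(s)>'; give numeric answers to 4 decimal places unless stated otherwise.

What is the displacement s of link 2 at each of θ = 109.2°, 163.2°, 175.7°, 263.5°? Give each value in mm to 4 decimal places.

segment 1 (0° to 66.3°, dwell): s unchanged at 0.0000
segment 2 (66.3° to 89°, simple-harmonic, h = 17) is passed completely: s = 0.0000 + (17) = 17.0000
θ = 109.2° falls in segment 3 (89° to 126.4°, simple-harmonic, h = 17): β = 109.2 − 89 = 20.2°, B = 37.4°; Δs = 17/2·(1 − cos(π·0.5401)) = 9.5682; s = 17.0000 + 9.5682 = 26.5682
segment 3 (89° to 126.4°, simple-harmonic, h = 17) is passed completely: s = 17.0000 + (17) = 34.0000
θ = 163.2° falls in segment 4 (126.4° to 238.9°, simple-harmonic, h = 13): β = 163.2 − 126.4 = 36.8°, B = 112.5°; Δs = 13/2·(1 − cos(π·0.3271)) = 3.1406; s = 34.0000 + 3.1406 = 37.1406
θ = 175.7° falls in segment 4 (126.4° to 238.9°, simple-harmonic, h = 13): β = 175.7 − 126.4 = 49.3°, B = 112.5°; Δs = 13/2·(1 − cos(π·0.4382)) = 5.2464; s = 34.0000 + 5.2464 = 39.2464
segment 4 (126.4° to 238.9°, simple-harmonic, h = 13) is passed completely: s = 34.0000 + (13) = 47.0000
θ = 263.5° falls in segment 5 (238.9° to 281.5°, cycloidal, h = -47): β = 263.5 − 238.9 = 24.6°, B = 42.6°; Δs = -47·(0.5775 − sin(2π·0.5775)/(2π)) = -30.6396; s = 47.0000 − 30.6396 = 16.3604

θ=109.2°: 26.5682
θ=163.2°: 37.1406
θ=175.7°: 39.2464
θ=263.5°: 16.3604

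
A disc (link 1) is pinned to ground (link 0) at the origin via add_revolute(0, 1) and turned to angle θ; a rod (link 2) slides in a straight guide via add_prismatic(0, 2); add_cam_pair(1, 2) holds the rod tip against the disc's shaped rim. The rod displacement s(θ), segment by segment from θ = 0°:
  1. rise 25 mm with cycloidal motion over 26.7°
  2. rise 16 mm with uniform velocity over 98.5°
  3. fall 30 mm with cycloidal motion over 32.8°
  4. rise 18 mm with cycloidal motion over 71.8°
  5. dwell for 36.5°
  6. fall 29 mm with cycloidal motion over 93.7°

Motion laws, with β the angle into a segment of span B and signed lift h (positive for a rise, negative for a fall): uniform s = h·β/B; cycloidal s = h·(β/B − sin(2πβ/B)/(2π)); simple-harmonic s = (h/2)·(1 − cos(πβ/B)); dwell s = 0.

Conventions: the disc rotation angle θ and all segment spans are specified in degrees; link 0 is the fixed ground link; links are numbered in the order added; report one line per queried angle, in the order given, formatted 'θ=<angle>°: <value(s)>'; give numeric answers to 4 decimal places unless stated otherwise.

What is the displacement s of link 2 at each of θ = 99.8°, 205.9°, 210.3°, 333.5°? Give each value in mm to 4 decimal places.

segment 1 (0° to 26.7°, cycloidal, h = 25) is passed completely: s = 0.0000 + (25) = 25.0000
θ = 99.8° falls in segment 2 (26.7° to 125.2°, uniform, h = 16): β = 99.8 − 26.7 = 73.1°, B = 98.5°; Δs = 16·73.1/98.5 = 11.8741; s = 25.0000 + 11.8741 = 36.8741
segment 2 (26.7° to 125.2°, uniform, h = 16) is passed completely: s = 25.0000 + (16) = 41.0000
segment 3 (125.2° to 158°, cycloidal, h = -30) is passed completely: s = 41.0000 + (-30) = 11.0000
θ = 205.9° falls in segment 4 (158° to 229.8°, cycloidal, h = 18): β = 205.9 − 158 = 47.9°, B = 71.8°; Δs = 18·(0.6671 − sin(2π·0.6671)/(2π)) = 14.4935; s = 11.0000 + 14.4935 = 25.4935
θ = 210.3° falls in segment 4 (158° to 229.8°, cycloidal, h = 18): β = 210.3 − 158 = 52.3°, B = 71.8°; Δs = 18·(0.7284 − sin(2π·0.7284)/(2π)) = 15.9499; s = 11.0000 + 15.9499 = 26.9499
segment 4 (158° to 229.8°, cycloidal, h = 18) is passed completely: s = 11.0000 + (18) = 29.0000
segment 5 (229.8° to 266.3°, dwell): s unchanged at 29.0000
θ = 333.5° falls in segment 6 (266.3° to 360°, cycloidal, h = -29): β = 333.5 − 266.3 = 67.2°, B = 93.7°; Δs = -29·(0.7172 − sin(2π·0.7172)/(2π)) = -25.3160; s = 29.0000 − 25.3160 = 3.6840

θ=99.8°: 36.8741
θ=205.9°: 25.4935
θ=210.3°: 26.9499
θ=333.5°: 3.6840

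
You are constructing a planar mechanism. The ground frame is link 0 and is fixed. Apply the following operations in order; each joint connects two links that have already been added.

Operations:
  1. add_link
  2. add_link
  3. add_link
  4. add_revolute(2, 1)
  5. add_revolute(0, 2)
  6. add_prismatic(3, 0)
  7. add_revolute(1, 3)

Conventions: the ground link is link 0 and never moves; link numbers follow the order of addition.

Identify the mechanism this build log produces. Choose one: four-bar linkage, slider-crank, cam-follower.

links: 4 (incl. ground); joints: 3 revolute, 1 prismatic, 0 higher (cam) pair, forming one closed loop
4 links, 3 revolutes + 1 prismatic in one loop → slider-crank

slider-crank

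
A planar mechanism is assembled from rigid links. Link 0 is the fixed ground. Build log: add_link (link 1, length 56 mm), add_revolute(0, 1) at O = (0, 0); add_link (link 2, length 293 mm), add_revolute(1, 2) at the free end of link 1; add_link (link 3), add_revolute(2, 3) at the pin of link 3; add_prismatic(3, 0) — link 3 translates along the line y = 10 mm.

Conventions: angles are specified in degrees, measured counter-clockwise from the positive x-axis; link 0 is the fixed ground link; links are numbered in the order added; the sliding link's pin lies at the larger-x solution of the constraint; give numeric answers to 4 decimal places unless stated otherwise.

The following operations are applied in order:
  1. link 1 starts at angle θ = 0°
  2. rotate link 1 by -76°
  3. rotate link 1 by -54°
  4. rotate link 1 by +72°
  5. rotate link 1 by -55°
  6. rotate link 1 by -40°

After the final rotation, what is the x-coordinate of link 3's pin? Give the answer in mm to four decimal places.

geometry: r = 56 mm, L = 293 mm, e = 10 mm; θ starts at 0°
rotate link 1 by -76°: θ ← 0° -76° = -76°
rotate link 1 by -54°: θ ← -76° -54° = -130°
rotate link 1 by +72°: θ ← -130° +72° = -58°
rotate link 1 by -55°: θ ← -58° -55° = -113°
rotate link 1 by -40°: θ ← -113° -40° = -153°
crank pin P = (r cos θ, r sin θ) = (-49.896365, -25.423468)
h = r sin θ − e = -25.423468 − 10 = -35.423468
x = r cos θ + √(L² − h²) = -49.896365 + 290.850783 = 240.954418

240.9544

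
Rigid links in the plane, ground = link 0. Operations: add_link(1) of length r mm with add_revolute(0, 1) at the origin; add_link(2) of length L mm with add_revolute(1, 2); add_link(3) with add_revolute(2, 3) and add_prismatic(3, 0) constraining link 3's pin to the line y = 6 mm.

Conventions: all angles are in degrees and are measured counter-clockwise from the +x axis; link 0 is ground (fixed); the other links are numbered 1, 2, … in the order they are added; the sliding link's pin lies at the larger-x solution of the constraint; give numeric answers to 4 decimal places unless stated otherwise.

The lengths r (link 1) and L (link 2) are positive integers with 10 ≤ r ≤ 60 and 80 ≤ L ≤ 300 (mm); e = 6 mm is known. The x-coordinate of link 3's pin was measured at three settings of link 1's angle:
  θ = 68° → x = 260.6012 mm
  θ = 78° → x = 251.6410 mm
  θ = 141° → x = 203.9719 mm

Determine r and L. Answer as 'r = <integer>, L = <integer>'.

constraint per measurement: (x − r cos θ)² + (r sin θ − e)² = L²
subtracting the θ₁ and θ₂ equations cancels the r² and L² terms:
r = (x₁² − x₂²) / (2[(x₁cos θ₁ + e sin θ₁) − (x₂cos θ₂ + e sin θ₂)]) = 50.9999 → r = 51
L² = (x₁ − r cos θ₁)² + (r sin θ₁ − e)² = 60025.0103 → L = 245.0000 → L = 245
check at θ₃=141°: x = 203.9719 (printed 203.9719) ✓

r = 51, L = 245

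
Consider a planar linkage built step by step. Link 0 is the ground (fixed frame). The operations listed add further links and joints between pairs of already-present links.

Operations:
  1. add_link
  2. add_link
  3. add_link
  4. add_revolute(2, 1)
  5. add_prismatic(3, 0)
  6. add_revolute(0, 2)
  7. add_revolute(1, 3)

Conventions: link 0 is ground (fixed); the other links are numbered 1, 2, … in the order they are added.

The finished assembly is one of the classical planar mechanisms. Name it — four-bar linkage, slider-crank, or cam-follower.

links: 4 (incl. ground); joints: 3 revolute, 1 prismatic, 0 higher (cam) pair, forming one closed loop
4 links, 3 revolutes + 1 prismatic in one loop → slider-crank

slider-crank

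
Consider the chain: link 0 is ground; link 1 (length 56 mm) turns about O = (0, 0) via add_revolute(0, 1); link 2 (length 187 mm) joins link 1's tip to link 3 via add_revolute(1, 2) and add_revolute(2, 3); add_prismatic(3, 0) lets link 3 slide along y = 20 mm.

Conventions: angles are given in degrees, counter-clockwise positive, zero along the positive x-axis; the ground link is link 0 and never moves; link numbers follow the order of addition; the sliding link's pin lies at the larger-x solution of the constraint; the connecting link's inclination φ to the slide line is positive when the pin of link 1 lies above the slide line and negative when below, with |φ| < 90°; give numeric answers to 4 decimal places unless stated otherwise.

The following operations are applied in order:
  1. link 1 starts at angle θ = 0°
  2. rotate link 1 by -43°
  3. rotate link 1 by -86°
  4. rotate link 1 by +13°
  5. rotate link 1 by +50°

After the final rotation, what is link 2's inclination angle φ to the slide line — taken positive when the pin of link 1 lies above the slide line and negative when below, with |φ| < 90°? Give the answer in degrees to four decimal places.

geometry: r = 56 mm, L = 187 mm, e = 20 mm; θ starts at 0°
rotate link 1 by -43°: θ ← 0° -43° = -43°
rotate link 1 by -86°: θ ← -43° -86° = -129°
rotate link 1 by +13°: θ ← -129° +13° = -116°
rotate link 1 by +50°: θ ← -116° +50° = -66°
h = r sin θ − e = -51.158546 − 20 = -71.158546
sin φ = h / L = -71.158546 / 187 = -0.38052698
φ = arcsin(-0.38052698) = -22.366329°

-22.3663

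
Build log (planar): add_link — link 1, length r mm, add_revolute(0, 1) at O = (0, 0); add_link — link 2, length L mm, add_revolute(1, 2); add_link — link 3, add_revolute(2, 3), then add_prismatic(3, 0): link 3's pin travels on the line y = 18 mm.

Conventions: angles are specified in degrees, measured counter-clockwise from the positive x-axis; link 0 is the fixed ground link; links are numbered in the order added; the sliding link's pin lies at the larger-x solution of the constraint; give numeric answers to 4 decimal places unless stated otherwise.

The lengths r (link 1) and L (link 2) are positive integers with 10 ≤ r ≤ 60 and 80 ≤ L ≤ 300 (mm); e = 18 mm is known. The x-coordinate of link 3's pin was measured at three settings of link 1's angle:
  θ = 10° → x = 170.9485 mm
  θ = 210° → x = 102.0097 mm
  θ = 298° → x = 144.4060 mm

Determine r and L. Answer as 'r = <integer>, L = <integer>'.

constraint per measurement: (x − r cos θ)² + (r sin θ − e)² = L²
subtracting the θ₁ and θ₂ equations cancels the r² and L² terms:
r = (x₁² − x₂²) / (2[(x₁cos θ₁ + e sin θ₁) − (x₂cos θ₂ + e sin θ₂)]) = 35.0000 → r = 35
L² = (x₁ − r cos θ₁)² + (r sin θ₁ − e)² = 18768.9944 → L = 137.0000 → L = 137
check at θ₃=298°: x = 144.4060 (printed 144.4060) ✓

r = 35, L = 137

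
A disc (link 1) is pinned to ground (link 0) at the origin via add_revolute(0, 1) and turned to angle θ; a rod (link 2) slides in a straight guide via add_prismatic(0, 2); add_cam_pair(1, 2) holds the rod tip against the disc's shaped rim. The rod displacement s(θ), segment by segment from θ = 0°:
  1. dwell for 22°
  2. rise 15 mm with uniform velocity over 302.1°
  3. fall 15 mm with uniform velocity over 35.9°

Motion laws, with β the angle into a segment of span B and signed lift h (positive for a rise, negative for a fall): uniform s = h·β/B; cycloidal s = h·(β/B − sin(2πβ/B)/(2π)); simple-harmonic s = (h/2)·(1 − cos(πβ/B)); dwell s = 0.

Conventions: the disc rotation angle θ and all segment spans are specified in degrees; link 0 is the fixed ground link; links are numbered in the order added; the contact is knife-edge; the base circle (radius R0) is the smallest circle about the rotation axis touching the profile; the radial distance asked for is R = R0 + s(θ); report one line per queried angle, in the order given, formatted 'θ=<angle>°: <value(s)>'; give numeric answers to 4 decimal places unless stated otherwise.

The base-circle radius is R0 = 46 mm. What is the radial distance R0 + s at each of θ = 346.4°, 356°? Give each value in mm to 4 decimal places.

segment 1 (0° to 22°, dwell): s unchanged at 0.0000
segment 2 (22° to 324.1°, uniform, h = 15) is passed completely: s = 0.0000 + (15) = 15.0000
θ = 346.4° falls in segment 3 (324.1° to 360°, uniform, h = -15): β = 346.4 − 324.1 = 22.3°, B = 35.9°; Δs = -15·22.3/35.9 = -9.3175; s = 15.0000 − 9.3175 = 5.6825
θ = 356° falls in segment 3 (324.1° to 360°, uniform, h = -15): β = 356 − 324.1 = 31.9°, B = 35.9°; Δs = -15·31.9/35.9 = -13.3287; s = 15.0000 − 13.3287 = 1.6713
θ=346.4°: R = R0 + s = 46 + 5.6825 = 51.6825
θ=356°: R = R0 + s = 46 + 1.6713 = 47.6713

θ=346.4°: 51.6825
θ=356°: 47.6713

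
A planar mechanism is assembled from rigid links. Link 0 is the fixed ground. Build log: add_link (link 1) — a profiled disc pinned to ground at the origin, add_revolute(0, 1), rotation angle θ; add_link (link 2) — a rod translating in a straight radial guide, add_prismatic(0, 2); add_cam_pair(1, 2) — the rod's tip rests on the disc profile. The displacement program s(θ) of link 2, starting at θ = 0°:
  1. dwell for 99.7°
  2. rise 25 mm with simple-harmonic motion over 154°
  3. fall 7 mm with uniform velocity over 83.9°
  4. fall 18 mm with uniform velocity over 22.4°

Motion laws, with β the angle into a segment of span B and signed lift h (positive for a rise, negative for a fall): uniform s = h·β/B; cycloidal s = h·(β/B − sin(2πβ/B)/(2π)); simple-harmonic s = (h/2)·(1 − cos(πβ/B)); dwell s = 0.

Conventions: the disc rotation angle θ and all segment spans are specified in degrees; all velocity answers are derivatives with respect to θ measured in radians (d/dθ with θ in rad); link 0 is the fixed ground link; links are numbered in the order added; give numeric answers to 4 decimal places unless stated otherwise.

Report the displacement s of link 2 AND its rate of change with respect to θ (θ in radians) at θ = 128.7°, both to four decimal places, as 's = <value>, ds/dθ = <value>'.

seg 1 [0°–99.7°] dwell: s stays 0.0000
seg 2 [99.7°–253.7°] simple-harmonic, h=25: θ=128.7° here. β=29, B=154. 25/2·(1 − cos(π·0.1883)) = 2.1244 → s = 2.1244
velocity in seg [99.7°–253.7°] (simple-harmonic), θ in radians: β = 29° = 0.5061 rad, B = 154° = 2.6878 rad; ds/dθ = (πh/(2B)) sin(πβ/B) = (π·25/(2·2.6878)) sin(π·0.1883) = 8.148049 mm/rad

s = 2.1244, ds/dθ = 8.1480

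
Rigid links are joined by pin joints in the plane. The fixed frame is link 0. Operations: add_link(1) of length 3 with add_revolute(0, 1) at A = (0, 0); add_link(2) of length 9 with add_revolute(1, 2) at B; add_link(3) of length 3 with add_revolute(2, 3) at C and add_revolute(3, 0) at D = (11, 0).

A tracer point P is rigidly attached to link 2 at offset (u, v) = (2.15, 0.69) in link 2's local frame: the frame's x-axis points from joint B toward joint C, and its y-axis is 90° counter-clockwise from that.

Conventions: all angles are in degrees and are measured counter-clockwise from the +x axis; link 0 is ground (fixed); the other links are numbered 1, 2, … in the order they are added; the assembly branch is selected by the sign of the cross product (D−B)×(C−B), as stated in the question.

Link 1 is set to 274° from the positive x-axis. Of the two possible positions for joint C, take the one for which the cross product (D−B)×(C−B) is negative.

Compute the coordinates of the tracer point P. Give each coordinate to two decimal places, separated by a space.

A=(0,0), D=(11.00,0)
B = A + 3.00·(cos274°, sin274°) = (0.2093, -2.9927)
|BD| = 11.1980
circle(B,9.00) ∩ circle(D,3.00): a=8.8139, h=1.8209
  candidates: C₊=(8.2159,1.1175) cross=20.391; C₋=(9.1892,-2.3919) cross=-20.391
  branch - wants cross < 0 → take C=(9.1892,-2.3919) (cross=-20.391)
ex = (C−B)/|BC| = (0.9978,0.0668); ey = (-0.0668,0.9978)
P = B + 2.15·ex + 0.69·ey = (2.3084,-2.1607)

2.31 -2.16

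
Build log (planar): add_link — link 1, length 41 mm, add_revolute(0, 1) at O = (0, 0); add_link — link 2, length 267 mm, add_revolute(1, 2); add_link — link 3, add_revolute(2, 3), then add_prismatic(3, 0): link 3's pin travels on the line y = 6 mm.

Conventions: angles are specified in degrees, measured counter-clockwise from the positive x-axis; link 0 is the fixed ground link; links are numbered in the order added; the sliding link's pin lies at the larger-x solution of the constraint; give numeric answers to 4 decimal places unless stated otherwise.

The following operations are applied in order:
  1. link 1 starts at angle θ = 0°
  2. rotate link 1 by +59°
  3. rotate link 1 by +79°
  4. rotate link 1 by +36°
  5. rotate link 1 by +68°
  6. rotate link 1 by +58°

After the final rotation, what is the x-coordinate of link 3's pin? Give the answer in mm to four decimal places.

geometry: r = 41 mm, L = 267 mm, e = 6 mm; θ starts at 0°
rotate link 1 by +59°: θ ← 0° +59° = 59°
rotate link 1 by +79°: θ ← 59° +79° = 138°
rotate link 1 by +36°: θ ← 138° +36° = 174°
rotate link 1 by +68°: θ ← 174° +68° = 242°
rotate link 1 by +58°: θ ← 242° +58° = 300°
crank pin P = (r cos θ, r sin θ) = (20.500000, -35.507042)
h = r sin θ − e = -35.507042 − 6 = -41.507042
x = r cos θ + √(L² − h²) = 20.500000 + 263.753987 = 284.253987

284.2540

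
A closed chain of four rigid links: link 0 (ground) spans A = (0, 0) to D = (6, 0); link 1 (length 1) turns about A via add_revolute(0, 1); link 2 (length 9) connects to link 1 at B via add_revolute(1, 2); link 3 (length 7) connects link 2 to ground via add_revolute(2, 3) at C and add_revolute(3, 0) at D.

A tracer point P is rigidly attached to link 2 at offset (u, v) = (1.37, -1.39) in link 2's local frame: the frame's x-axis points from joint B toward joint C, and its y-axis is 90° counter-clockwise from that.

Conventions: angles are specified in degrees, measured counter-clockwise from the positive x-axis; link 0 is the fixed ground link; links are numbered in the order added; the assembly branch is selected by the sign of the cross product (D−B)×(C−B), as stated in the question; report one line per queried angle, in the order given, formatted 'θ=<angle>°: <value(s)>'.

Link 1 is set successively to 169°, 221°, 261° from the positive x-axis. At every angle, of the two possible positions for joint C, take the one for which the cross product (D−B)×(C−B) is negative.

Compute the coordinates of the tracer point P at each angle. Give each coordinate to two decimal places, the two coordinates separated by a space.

A=(0,0), D=(6.00,0)
θ=169°: B = A + 1.00·(cos169°, sin169°) = (-0.9816, 0.1908)
θ=169°: |BD| = 6.9842
θ=169°: circle(B,9.00) ∩ circle(D,7.00): a=5.7830, h=6.8962
θ=169°:   candidates: C₊=(4.9876,6.9264) cross=48.164; C₋=(4.6108,-6.8608) cross=-48.164
θ=169°:   branch - wants cross < 0 → take C=(4.6108,-6.8608) (cross=-48.164)
θ=169°: ex = (C−B)/|BC| = (0.6214,-0.7835); ey = (0.7835,0.6214)
θ=169°: P = B + 1.37·ex + -1.39·ey = (-1.2194,-1.7463)
θ=221°: B = A + 1.00·(cos221°, sin221°) = (-0.7547, -0.6561)
θ=221°: |BD| = 6.7865
θ=221°: circle(B,9.00) ∩ circle(D,7.00): a=5.7509, h=6.9230
θ=221°:   candidates: C₊=(4.3000,6.7904) cross=46.983; C₋=(5.6385,-6.9907) cross=-46.983
θ=221°:   branch - wants cross < 0 → take C=(5.6385,-6.9907) (cross=-46.983)
θ=221°: ex = (C−B)/|BC| = (0.7104,-0.7038); ey = (0.7038,0.7104)
θ=221°: P = B + 1.37·ex + -1.39·ey = (-0.7599,-2.6077)
θ=261°: B = A + 1.00·(cos261°, sin261°) = (-0.1564, -0.9877)
θ=261°: |BD| = 6.2352
θ=261°: circle(B,9.00) ∩ circle(D,7.00): a=5.6837, h=6.9782
θ=261°:   candidates: C₊=(4.3501,6.8028) cross=43.510; C₋=(6.5609,-6.9775) cross=-43.510
θ=261°:   branch - wants cross < 0 → take C=(6.5609,-6.9775) (cross=-43.510)
θ=261°: ex = (C−B)/|BC| = (0.7464,-0.6655); ey = (0.6655,0.7464)
θ=261°: P = B + 1.37·ex + -1.39·ey = (-0.0590,-2.9369)

θ=169°: -1.22 -1.75
θ=221°: -0.76 -2.61
θ=261°: -0.06 -2.94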